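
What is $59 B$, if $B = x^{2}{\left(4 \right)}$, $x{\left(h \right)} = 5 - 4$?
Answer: $59$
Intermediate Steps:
$x{\left(h \right)} = 1$ ($x{\left(h \right)} = 5 - 4 = 1$)
$B = 1$ ($B = 1^{2} = 1$)
$59 B = 59 \cdot 1 = 59$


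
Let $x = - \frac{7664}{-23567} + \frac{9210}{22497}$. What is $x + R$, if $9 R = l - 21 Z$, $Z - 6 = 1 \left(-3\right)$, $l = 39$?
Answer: $- \frac{1024362386}{530186799} \approx -1.9321$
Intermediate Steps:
$Z = 3$ ($Z = 6 + 1 \left(-3\right) = 6 - 3 = 3$)
$R = - \frac{8}{3}$ ($R = \frac{39 - 63}{9} = \frac{1}{9} \left(-24\right) = - \frac{8}{3} \approx -2.6667$)
$x = \frac{129823026}{176728933}$ ($x = \left(-7664\right) \left(- \frac{1}{23567}\right) + 9210 \cdot \frac{1}{22497} = \frac{7664}{23567} + \frac{3070}{7499} = \frac{129823026}{176728933} \approx 0.73459$)
$x + R = \frac{129823026}{176728933} - \frac{8}{3} = - \frac{1024362386}{530186799}$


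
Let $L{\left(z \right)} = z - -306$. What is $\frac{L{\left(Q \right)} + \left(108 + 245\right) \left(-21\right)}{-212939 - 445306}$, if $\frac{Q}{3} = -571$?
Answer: $\frac{84}{6269} \approx 0.013399$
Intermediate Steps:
$Q = -1713$ ($Q = 3 \left(-571\right) = -1713$)
$L{\left(z \right)} = 306 + z$ ($L{\left(z \right)} = z + 306 = 306 + z$)
$\frac{L{\left(Q \right)} + \left(108 + 245\right) \left(-21\right)}{-212939 - 445306} = \frac{\left(306 - 1713\right) + \left(108 + 245\right) \left(-21\right)}{-212939 - 445306} = \frac{-1407 + 353 \left(-21\right)}{-658245} = \left(-1407 - 7413\right) \left(- \frac{1}{658245}\right) = \left(-8820\right) \left(- \frac{1}{658245}\right) = \frac{84}{6269}$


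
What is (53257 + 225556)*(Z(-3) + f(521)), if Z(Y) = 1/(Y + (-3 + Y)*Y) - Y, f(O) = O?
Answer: 2191748993/15 ≈ 1.4612e+8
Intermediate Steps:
Z(Y) = 1/(Y + Y*(-3 + Y)) - Y
(53257 + 225556)*(Z(-3) + f(521)) = (53257 + 225556)*((1 - 1*(-3)**3 + 2*(-3)**2)/((-3)*(-2 - 3)) + 521) = 278813*(-1/3*(1 - 1*(-27) + 2*9)/(-5) + 521) = 278813*(-1/3*(-1/5)*(1 + 27 + 18) + 521) = 278813*(-1/3*(-1/5)*46 + 521) = 278813*(46/15 + 521) = 278813*(7861/15) = 2191748993/15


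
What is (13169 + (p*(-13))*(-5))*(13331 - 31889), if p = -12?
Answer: -229915062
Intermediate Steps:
(13169 + (p*(-13))*(-5))*(13331 - 31889) = (13169 - 12*(-13)*(-5))*(13331 - 31889) = (13169 + 156*(-5))*(-18558) = (13169 - 780)*(-18558) = 12389*(-18558) = -229915062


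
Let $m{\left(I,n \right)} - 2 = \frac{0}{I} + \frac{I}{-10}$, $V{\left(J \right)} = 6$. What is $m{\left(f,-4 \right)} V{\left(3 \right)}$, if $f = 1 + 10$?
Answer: $\frac{27}{5} \approx 5.4$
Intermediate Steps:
$f = 11$
$m{\left(I,n \right)} = 2 - \frac{I}{10}$ ($m{\left(I,n \right)} = 2 + \left(\frac{0}{I} + \frac{I}{-10}\right) = 2 + \left(0 + I \left(- \frac{1}{10}\right)\right) = 2 + \left(0 - \frac{I}{10}\right) = 2 - \frac{I}{10}$)
$m{\left(f,-4 \right)} V{\left(3 \right)} = \left(2 - \frac{11}{10}\right) 6 = \frac{9}{10} \cdot 6 = \frac{27}{5}$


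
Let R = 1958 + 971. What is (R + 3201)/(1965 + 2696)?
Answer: 6130/4661 ≈ 1.3152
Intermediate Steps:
R = 2929
(R + 3201)/(1965 + 2696) = (2929 + 3201)/(1965 + 2696) = 6130/4661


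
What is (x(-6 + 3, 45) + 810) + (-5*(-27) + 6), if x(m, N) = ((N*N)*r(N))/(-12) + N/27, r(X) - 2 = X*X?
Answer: -4093243/12 ≈ -3.4110e+5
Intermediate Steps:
r(X) = 2 + X² (r(X) = 2 + X*X = 2 + X²)
x(m, N) = N/27 - N²*(2 + N²)/12 (x(m, N) = ((N*N)*(2 + N²))/(-12) + N/27 = (N²*(2 + N²))*(-1/12) + N*(1/27) = -N²*(2 + N²)/12 + N/27 = N/27 - N²*(2 + N²)/12)
(x(-6 + 3, 45) + 810) + (-5*(-27) + 6) = ((1/108)*45*(4 - 18*45 - 9*45³) + 810) + (-5*(-27) + 6) = ((1/108)*45*(4 - 810 - 9*91125) + 810) + (135 + 6) = ((1/108)*45*(4 - 810 - 820125) + 810) + 141 = ((1/108)*45*(-820931) + 810) + 141 = (-4104655/12 + 810) + 141 = -4094935/12 + 141 = -4093243/12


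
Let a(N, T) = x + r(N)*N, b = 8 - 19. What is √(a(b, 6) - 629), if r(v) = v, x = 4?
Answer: 6*I*√14 ≈ 22.45*I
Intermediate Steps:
b = -11
a(N, T) = 4 + N² (a(N, T) = 4 + N*N = 4 + N²)
√(a(b, 6) - 629) = √((4 + (-11)²) - 629) = √((4 + 121) - 629) = √(125 - 629) = √(-504) = 6*I*√14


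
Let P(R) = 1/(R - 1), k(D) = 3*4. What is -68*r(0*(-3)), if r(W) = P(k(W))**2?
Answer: -68/121 ≈ -0.56198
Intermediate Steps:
k(D) = 12
P(R) = 1/(-1 + R)
r(W) = 1/121 (r(W) = (1/(-1 + 12))**2 = (1/11)**2 = 1/121)
-68*r(0*(-3)) = -68*1/121 = -68/121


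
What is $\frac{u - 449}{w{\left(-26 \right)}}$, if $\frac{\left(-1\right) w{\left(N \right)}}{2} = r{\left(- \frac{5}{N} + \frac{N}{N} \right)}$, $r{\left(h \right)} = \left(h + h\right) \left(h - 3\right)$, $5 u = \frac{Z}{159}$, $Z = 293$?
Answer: $- \frac{60275878}{1158315} \approx -52.038$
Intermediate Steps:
$u = \frac{293}{795}$ ($u = \frac{293 \cdot \frac{1}{159}}{5} = \frac{1}{5} \cdot \frac{293}{159} = \frac{293}{795} \approx 0.36855$)
$r{\left(h \right)} = 2 h \left(-3 + h\right)$
$w{\left(N \right)} = - 4 \left(1 - \frac{5}{N}\right) \left(-2 - \frac{5}{N}\right)$ ($w{\left(N \right)} = - 2 \cdot 2 \left(- \frac{5}{N} + \frac{N}{N}\right) \left(-3 - \left(\frac{5}{N} - \frac{N}{N}\right)\right) = - 2 \cdot 2 \left(- \frac{5}{N} + 1\right) \left(-3 + \left(- \frac{5}{N} + 1\right)\right) = - 2 \cdot 2 \left(1 - \frac{5}{N}\right) \left(-3 + \left(1 - \frac{5}{N}\right)\right) = - 2 \cdot 2 \left(1 - \frac{5}{N}\right) \left(-2 - \frac{5}{N}\right) = - 4 \left(1 - \frac{5}{N}\right) \left(-2 - \frac{5}{N}\right)$)
$\frac{u - 449}{w{\left(-26 \right)}} = \frac{\frac{293}{795} - 449}{8 - \frac{100}{676} - \frac{20}{-26}} = - \frac{356662}{795 \left(8 - \frac{25}{169} - - \frac{10}{13}\right)} = - \frac{356662}{795 \left(8 - \frac{25}{169} + \frac{10}{13}\right)} = - \frac{356662}{795 \cdot \frac{1457}{169}} = \left(- \frac{356662}{795}\right) \frac{169}{1457} = - \frac{60275878}{1158315}$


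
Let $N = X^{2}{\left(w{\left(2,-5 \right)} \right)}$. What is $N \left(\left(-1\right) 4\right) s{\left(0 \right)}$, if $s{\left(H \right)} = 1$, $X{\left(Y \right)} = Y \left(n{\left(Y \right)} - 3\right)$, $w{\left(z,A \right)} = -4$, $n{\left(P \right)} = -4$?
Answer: $-3136$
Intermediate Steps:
$X{\left(Y \right)} = - 7 Y$ ($X{\left(Y \right)} = Y \left(-4 - 3\right) = Y \left(-7\right) = - 7 Y$)
$N = 784$ ($N = \left(\left(-7\right) \left(-4\right)\right)^{2} = 28^{2} = 784$)
$N \left(\left(-1\right) 4\right) s{\left(0 \right)} = 784 \left(\left(-1\right) 4\right) 1 = 784 \left(-4\right) 1 = \left(-3136\right) 1 = -3136$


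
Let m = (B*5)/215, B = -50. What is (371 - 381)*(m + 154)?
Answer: -65720/43 ≈ -1528.4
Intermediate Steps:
m = -50/43 (m = -50*5/215 = -250*1/215 = -50/43 ≈ -1.1628)
(371 - 381)*(m + 154) = (371 - 381)*(-50/43 + 154) = -10*6572/43 = -65720/43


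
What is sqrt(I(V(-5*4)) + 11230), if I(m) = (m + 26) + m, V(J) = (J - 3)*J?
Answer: 4*sqrt(761) ≈ 110.34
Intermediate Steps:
V(J) = J*(-3 + J) (V(J) = (-3 + J)*J = J*(-3 + J))
I(m) = 26 + 2*m (I(m) = (26 + m) + m = 26 + 2*m)
sqrt(I(V(-5*4)) + 11230) = sqrt((26 + 2*((-5*4)*(-3 - 5*4))) + 11230) = sqrt((26 + 2*(-20*(-3 - 20))) + 11230) = sqrt((26 + 2*(-20*(-23))) + 11230) = sqrt((26 + 2*460) + 11230) = sqrt((26 + 920) + 11230) = sqrt(946 + 11230) = sqrt(12176) = 4*sqrt(761)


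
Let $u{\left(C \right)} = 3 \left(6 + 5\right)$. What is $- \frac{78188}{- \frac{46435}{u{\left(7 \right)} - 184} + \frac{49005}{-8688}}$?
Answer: $- \frac{34191299648}{132009175} \approx -259.01$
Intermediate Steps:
$u{\left(C \right)} = 33$ ($u{\left(C \right)} = 3 \cdot 11 = 33$)
$- \frac{78188}{- \frac{46435}{u{\left(7 \right)} - 184} + \frac{49005}{-8688}} = - \frac{78188}{- \frac{46435}{33 - 184} + \frac{49005}{-8688}} = - \frac{78188}{- \frac{46435}{33 - 184} + 49005 \left(- \frac{1}{8688}\right)} = - \frac{78188}{- \frac{46435}{-151} - \frac{16335}{2896}} = - \frac{78188}{\left(-46435\right) \left(- \frac{1}{151}\right) - \frac{16335}{2896}} = - \frac{78188}{\frac{46435}{151} - \frac{16335}{2896}} = - \frac{78188}{\frac{132009175}{437296}} = \left(-78188\right) \frac{437296}{132009175} = - \frac{34191299648}{132009175}$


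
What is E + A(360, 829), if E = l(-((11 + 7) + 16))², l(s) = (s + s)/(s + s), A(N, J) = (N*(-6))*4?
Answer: -8639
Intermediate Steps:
A(N, J) = -24*N (A(N, J) = -6*N*4 = -24*N)
l(s) = 1 (l(s) = (2*s)/((2*s)) = (2*s)*(1/(2*s)) = 1)
E = 1 (E = 1² = 1)
E + A(360, 829) = 1 - 24*360 = 1 - 8640 = -8639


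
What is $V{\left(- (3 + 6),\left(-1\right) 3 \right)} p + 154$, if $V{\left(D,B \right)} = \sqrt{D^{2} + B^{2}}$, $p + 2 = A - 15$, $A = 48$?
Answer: $154 + 93 \sqrt{10} \approx 448.09$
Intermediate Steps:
$p = 31$ ($p = -2 + \left(48 - 15\right) = -2 + 33 = 31$)
$V{\left(D,B \right)} = \sqrt{B^{2} + D^{2}}$
$V{\left(- (3 + 6),\left(-1\right) 3 \right)} p + 154 = \sqrt{\left(\left(-1\right) 3\right)^{2} + \left(- (3 + 6)\right)^{2}} \cdot 31 + 154 = \sqrt{\left(-3\right)^{2} + \left(\left(-1\right) 9\right)^{2}} \cdot 31 + 154 = \sqrt{9 + \left(-9\right)^{2}} \cdot 31 + 154 = \sqrt{9 + 81} \cdot 31 + 154 = \sqrt{90} \cdot 31 + 154 = 3 \sqrt{10} \cdot 31 + 154 = 93 \sqrt{10} + 154 = 154 + 93 \sqrt{10}$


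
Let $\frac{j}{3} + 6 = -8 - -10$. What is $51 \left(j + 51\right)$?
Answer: $1989$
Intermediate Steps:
$j = -12$ ($j = -18 + 3 \left(-8 - -10\right) = -18 + 3 \left(-8 + 10\right) = -18 + 3 \cdot 2 = -18 + 6 = -12$)
$51 \left(j + 51\right) = 51 \left(-12 + 51\right) = 51 \cdot 39 = 1989$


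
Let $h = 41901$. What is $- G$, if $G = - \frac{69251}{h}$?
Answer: $\frac{69251}{41901} \approx 1.6527$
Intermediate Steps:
$G = - \frac{69251}{41901} \approx -1.6527$
$- G = \left(-1\right) \left(- \frac{69251}{41901}\right) = \frac{69251}{41901}$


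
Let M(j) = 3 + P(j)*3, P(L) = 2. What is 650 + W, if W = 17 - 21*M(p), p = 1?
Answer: 478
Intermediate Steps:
M(j) = 9 (M(j) = 3 + 2*3 = 3 + 6 = 9)
W = -172 (W = 17 - 21*9 = 17 - 189 = -172)
650 + W = 650 - 172 = 478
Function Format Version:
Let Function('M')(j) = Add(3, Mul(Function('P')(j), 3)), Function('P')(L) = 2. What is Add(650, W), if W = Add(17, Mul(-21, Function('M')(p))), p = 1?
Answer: 478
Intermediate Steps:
Function('M')(j) = 9 (Function('M')(j) = Add(3, Mul(2, 3)) = Add(3, 6) = 9)
W = -172 (W = Add(17, Mul(-21, 9)) = Add(17, -189) = -172)
Add(650, W) = Add(650, -172) = 478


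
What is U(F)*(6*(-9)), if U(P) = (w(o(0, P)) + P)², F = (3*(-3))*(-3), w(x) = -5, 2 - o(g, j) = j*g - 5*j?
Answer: -26136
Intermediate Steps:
o(g, j) = 2 + 5*j - g*j (o(g, j) = 2 - (j*g - 5*j) = 2 - (g*j - 5*j) = 2 - (-5*j + g*j) = 2 + (5*j - g*j) = 2 + 5*j - g*j)
F = 27 (F = -9*(-3) = 27)
U(P) = (-5 + P)²
U(F)*(6*(-9)) = (-5 + 27)²*(6*(-9)) = 22²*(-54) = 484*(-54) = -26136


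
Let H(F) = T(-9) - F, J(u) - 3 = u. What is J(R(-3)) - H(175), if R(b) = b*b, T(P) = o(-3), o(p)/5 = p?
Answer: 202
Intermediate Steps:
o(p) = 5*p
T(P) = -15 (T(P) = 5*(-3) = -15)
R(b) = b²
J(u) = 3 + u
H(F) = -15 - F
J(R(-3)) - H(175) = (3 + (-3)²) - (-15 - 1*175) = (3 + 9) - (-15 - 175) = 12 - 1*(-190) = 12 + 190 = 202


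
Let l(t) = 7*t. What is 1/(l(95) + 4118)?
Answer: 1/4783 ≈ 0.00020907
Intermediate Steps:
1/(l(95) + 4118) = 1/(7*95 + 4118) = 1/(665 + 4118) = 1/4783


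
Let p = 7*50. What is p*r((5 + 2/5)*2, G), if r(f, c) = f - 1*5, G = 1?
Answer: 2030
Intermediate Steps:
r(f, c) = -5 + f (r(f, c) = f - 5 = -5 + f)
p = 350
p*r((5 + 2/5)*2, G) = 350*(-5 + (5 + 2/5)*2) = 350*(-5 + (27/5)*2) = 350*(-5 + 54/5) = 350*(29/5) = 2030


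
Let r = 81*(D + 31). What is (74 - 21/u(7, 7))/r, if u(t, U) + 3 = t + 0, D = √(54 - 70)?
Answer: 8525/316548 - 275*I/79137 ≈ 0.026931 - 0.003475*I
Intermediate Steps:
D = 4*I (D = √(-16) = 4*I ≈ 4.0*I)
u(t, U) = -3 + t (u(t, U) = -3 + (t + 0) = -3 + t)
r = 2511 + 324*I (r = 81*(4*I + 31) = 81*(31 + 4*I) = 2511 + 324*I ≈ 2511.0 + 324.0*I)
(74 - 21/u(7, 7))/r = (74 - 21/(-3 + 7))/(2511 + 324*I) = (74 - 21/4)*((2511 - 324*I)/6410097) = 275*((2511 - 324*I)/6410097)/4 = 275*(2511 - 324*I)/25640388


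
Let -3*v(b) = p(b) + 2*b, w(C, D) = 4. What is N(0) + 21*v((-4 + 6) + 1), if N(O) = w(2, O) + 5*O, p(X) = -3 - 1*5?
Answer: 18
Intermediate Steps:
p(X) = -8 (p(X) = -3 - 5 = -8)
v(b) = 8/3 - 2*b/3 (v(b) = -(-8 + 2*b)/3 = 8/3 - 2*b/3)
N(O) = 4 + 5*O
N(0) + 21*v((-4 + 6) + 1) = (4 + 5*0) + 21*(8/3 - 2*((-4 + 6) + 1)/3) = (4 + 0) + 21*(8/3 - 2*(2 + 1)/3) = 4 + 21*(8/3 - ⅔*3) = 4 + 21*(8/3 - 2) = 4 + 21*(⅔) = 4 + 14 = 18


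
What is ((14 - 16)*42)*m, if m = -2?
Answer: 168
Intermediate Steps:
((14 - 16)*42)*m = ((14 - 16)*42)*(-2) = -2*42*(-2) = -84*(-2) = 168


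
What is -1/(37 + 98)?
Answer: -1/135 ≈ -0.0074074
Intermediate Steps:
-1/(37 + 98) = -1/135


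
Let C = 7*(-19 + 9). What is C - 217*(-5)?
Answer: 1015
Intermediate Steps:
C = -70 (C = 7*(-10) = -70)
C - 217*(-5) = -70 - 217*(-5) = -70 + 1085 = 1015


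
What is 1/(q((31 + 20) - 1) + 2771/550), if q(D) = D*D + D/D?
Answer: 550/1378321 ≈ 0.00039904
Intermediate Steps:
q(D) = 1 + D² (q(D) = D² + 1 = 1 + D²)
1/(q((31 + 20) - 1) + 2771/550) = 1/((1 + ((31 + 20) - 1)²) + 2771/550) = 1/((1 + (51 - 1)²) + 2771*(1/550)) = 1/((1 + 50²) + 2771/550) = 1/((1 + 2500) + 2771/550) = 1/(2501 + 2771/550) = 1/(1378321/550) = 550/1378321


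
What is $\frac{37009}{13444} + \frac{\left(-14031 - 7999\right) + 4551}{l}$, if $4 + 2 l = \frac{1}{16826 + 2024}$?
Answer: $\frac{8861825826791}{1013664156} \approx 8742.4$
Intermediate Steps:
$l = - \frac{75399}{37700}$ ($l = -2 + \frac{1}{2 \left(16826 + 2024\right)} = -2 + \frac{1}{2 \cdot 18850} = -2 + \frac{1}{2} \cdot \frac{1}{18850} = -2 + \frac{1}{37700} = - \frac{75399}{37700} \approx -2.0$)
$\frac{37009}{13444} + \frac{\left(-14031 - 7999\right) + 4551}{l} = \frac{37009}{13444} + \frac{\left(-14031 - 7999\right) + 4551}{- \frac{75399}{37700}} = 37009 \cdot \frac{1}{13444} + \left(-22030 + 4551\right) \left(- \frac{37700}{75399}\right) = \frac{37009}{13444} - - \frac{658958300}{75399} = \frac{37009}{13444} + \frac{658958300}{75399} = \frac{8861825826791}{1013664156}$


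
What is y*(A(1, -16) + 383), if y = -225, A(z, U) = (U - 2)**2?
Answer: -159075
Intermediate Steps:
A(z, U) = (-2 + U)**2
y*(A(1, -16) + 383) = -225*((-2 - 16)**2 + 383) = -225*((-18)**2 + 383) = -225*(324 + 383) = -225*707 = -159075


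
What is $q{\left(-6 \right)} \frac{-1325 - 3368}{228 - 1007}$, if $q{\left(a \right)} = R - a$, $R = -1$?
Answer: $\frac{1235}{41} \approx 30.122$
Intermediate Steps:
$q{\left(a \right)} = -1 - a$
$q{\left(-6 \right)} \frac{-1325 - 3368}{228 - 1007} = \left(-1 - -6\right) \frac{-1325 - 3368}{228 - 1007} = \left(-1 + 6\right) \left(- \frac{4693}{-779}\right) = 5 \left(\left(-4693\right) \left(- \frac{1}{779}\right)\right) = 5 \cdot \frac{247}{41} = \frac{1235}{41}$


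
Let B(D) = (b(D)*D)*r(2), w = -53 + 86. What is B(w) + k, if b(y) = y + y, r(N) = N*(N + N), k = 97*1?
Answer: 17521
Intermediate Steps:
k = 97
r(N) = 2*N² (r(N) = N*(2*N) = 2*N²)
w = 33
b(y) = 2*y
B(D) = 16*D² (B(D) = ((2*D)*D)*(2*2²) = (2*D²)*(2*4) = (2*D²)*8 = 16*D²)
B(w) + k = 16*33² + 97 = 16*1089 + 97 = 17424 + 97 = 17521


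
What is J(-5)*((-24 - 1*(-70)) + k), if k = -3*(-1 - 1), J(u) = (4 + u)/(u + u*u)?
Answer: -13/5 ≈ -2.6000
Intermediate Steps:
J(u) = (4 + u)/(u + u²)
k = 6 (k = -3*(-2) = 6)
J(-5)*((-24 - 1*(-70)) + k) = ((4 - 5)/((-5)*(1 - 5)))*((-24 - 1*(-70)) + 6) = (-⅕*(-1)/(-4))*((-24 + 70) + 6) = (-⅕*(-¼)*(-1))*(46 + 6) = -1/20*52 = -13/5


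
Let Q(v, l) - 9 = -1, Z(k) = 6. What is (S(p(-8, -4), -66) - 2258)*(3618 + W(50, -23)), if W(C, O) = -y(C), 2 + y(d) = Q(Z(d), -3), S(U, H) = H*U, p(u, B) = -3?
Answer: -7440720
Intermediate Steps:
Q(v, l) = 8 (Q(v, l) = 9 - 1 = 8)
y(d) = 6 (y(d) = -2 + 8 = 6)
W(C, O) = -6 (W(C, O) = -1*6 = -6)
(S(p(-8, -4), -66) - 2258)*(3618 + W(50, -23)) = (-66*(-3) - 2258)*(3618 - 6) = (198 - 2258)*3612 = -2060*3612 = -7440720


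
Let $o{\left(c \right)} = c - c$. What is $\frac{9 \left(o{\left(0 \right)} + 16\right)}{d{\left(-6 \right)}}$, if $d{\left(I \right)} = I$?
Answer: $-24$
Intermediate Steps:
$o{\left(c \right)} = 0$
$\frac{9 \left(o{\left(0 \right)} + 16\right)}{d{\left(-6 \right)}} = \frac{9 \left(0 + 16\right)}{-6} = 9 \cdot 16 \left(- \frac{1}{6}\right) = 144 \left(- \frac{1}{6}\right) = -24$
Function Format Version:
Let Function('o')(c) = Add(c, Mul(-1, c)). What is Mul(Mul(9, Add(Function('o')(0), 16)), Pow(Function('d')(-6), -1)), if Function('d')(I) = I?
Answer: -24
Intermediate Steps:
Function('o')(c) = 0
Mul(Mul(9, Add(Function('o')(0), 16)), Pow(Function('d')(-6), -1)) = Mul(Mul(9, Add(0, 16)), Pow(-6, -1)) = Mul(Mul(9, 16), Rational(-1, 6)) = Mul(144, Rational(-1, 6)) = -24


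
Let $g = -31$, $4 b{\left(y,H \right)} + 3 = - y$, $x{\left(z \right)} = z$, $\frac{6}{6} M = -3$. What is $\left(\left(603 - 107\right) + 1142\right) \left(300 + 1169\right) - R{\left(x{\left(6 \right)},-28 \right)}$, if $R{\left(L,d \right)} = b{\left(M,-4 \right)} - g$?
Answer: $2406191$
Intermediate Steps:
$M = -3$
$b{\left(y,H \right)} = - \frac{3}{4} - \frac{y}{4}$ ($b{\left(y,H \right)} = - \frac{3}{4} + \frac{\left(-1\right) y}{4} = - \frac{3}{4} - \frac{y}{4}$)
$R{\left(L,d \right)} = 31$ ($R{\left(L,d \right)} = \left(- \frac{3}{4} - - \frac{3}{4}\right) - -31 = \left(- \frac{3}{4} + \frac{3}{4}\right) + 31 = 0 + 31 = 31$)
$\left(\left(603 - 107\right) + 1142\right) \left(300 + 1169\right) - R{\left(x{\left(6 \right)},-28 \right)} = \left(\left(603 - 107\right) + 1142\right) \left(300 + 1169\right) - 31 = \left(\left(603 - 107\right) + 1142\right) 1469 - 31 = \left(496 + 1142\right) 1469 - 31 = 1638 \cdot 1469 - 31 = 2406222 - 31 = 2406191$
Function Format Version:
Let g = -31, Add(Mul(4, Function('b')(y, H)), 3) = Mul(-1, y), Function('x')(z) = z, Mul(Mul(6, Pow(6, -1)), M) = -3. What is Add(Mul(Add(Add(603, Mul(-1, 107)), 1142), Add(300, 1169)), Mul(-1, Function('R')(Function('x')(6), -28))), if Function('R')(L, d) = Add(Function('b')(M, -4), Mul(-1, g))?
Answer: 2406191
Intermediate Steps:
M = -3
Function('b')(y, H) = Add(Rational(-3, 4), Mul(Rational(-1, 4), y)) (Function('b')(y, H) = Add(Rational(-3, 4), Mul(Rational(1, 4), Mul(-1, y))) = Add(Rational(-3, 4), Mul(Rational(-1, 4), y)))
Function('R')(L, d) = 31 (Function('R')(L, d) = Add(Add(Rational(-3, 4), Mul(Rational(-1, 4), -3)), Mul(-1, -31)) = Add(Add(Rational(-3, 4), Rational(3, 4)), 31) = Add(0, 31) = 31)
Add(Mul(Add(Add(603, Mul(-1, 107)), 1142), Add(300, 1169)), Mul(-1, Function('R')(Function('x')(6), -28))) = Add(Mul(Add(Add(603, Mul(-1, 107)), 1142), Add(300, 1169)), Mul(-1, 31)) = Add(Mul(Add(Add(603, -107), 1142), 1469), -31) = Add(Mul(Add(496, 1142), 1469), -31) = Add(Mul(1638, 1469), -31) = Add(2406222, -31) = 2406191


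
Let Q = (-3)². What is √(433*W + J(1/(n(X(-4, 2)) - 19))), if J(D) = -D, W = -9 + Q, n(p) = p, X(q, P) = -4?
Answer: √23/23 ≈ 0.20851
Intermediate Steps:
Q = 9
W = 0 (W = -9 + 9 = 0)
√(433*W + J(1/(n(X(-4, 2)) - 19))) = √(433*0 - 1/(-4 - 19)) = √(0 - 1/(-23)) = √(0 - 1*(-1/23)) = √(0 + 1/23) = √(1/23) = √23/23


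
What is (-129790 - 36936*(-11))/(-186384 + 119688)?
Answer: -138253/33348 ≈ -4.1458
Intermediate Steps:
(-129790 - 36936*(-11))/(-186384 + 119688) = (-129790 + 406296)/(-66696) = 276506*(-1/66696) = -138253/33348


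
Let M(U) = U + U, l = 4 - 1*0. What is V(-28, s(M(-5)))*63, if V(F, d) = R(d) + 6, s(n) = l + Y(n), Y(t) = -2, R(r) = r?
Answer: 504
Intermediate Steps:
l = 4 (l = 4 + 0 = 4)
M(U) = 2*U
s(n) = 2 (s(n) = 4 - 2 = 2)
V(F, d) = 6 + d (V(F, d) = d + 6 = 6 + d)
V(-28, s(M(-5)))*63 = (6 + 2)*63 = 8*63 = 504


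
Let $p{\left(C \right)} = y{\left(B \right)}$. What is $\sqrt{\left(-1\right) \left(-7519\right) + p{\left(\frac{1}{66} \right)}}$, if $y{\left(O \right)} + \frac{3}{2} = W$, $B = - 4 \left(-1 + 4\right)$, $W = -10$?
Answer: $\frac{\sqrt{30030}}{2} \approx 86.646$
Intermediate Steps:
$B = -12$ ($B = \left(-4\right) 3 = -12$)
$y{\left(O \right)} = - \frac{23}{2}$ ($y{\left(O \right)} = - \frac{3}{2} - 10 = - \frac{23}{2}$)
$p{\left(C \right)} = - \frac{23}{2}$
$\sqrt{\left(-1\right) \left(-7519\right) + p{\left(\frac{1}{66} \right)}} = \sqrt{\left(-1\right) \left(-7519\right) - \frac{23}{2}} = \sqrt{7519 - \frac{23}{2}} = \sqrt{\frac{15015}{2}} = \frac{\sqrt{30030}}{2}$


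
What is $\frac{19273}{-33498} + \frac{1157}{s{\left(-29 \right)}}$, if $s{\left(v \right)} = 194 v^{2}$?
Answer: $- \frac{776427464}{1366333173} \approx -0.56826$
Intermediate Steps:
$\frac{19273}{-33498} + \frac{1157}{s{\left(-29 \right)}} = \frac{19273}{-33498} + \frac{1157}{194 \left(-29\right)^{2}} = 19273 \left(- \frac{1}{33498}\right) + \frac{1157}{194 \cdot 841} = - \frac{19273}{33498} + \frac{1157}{163154} = - \frac{776427464}{1366333173}$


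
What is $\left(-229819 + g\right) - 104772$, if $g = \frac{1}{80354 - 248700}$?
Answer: $- \frac{56327056487}{168346} \approx -3.3459 \cdot 10^{5}$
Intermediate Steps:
$g = - \frac{1}{168346}$ ($g = \frac{1}{-168346} = - \frac{1}{168346} \approx -5.9402 \cdot 10^{-6}$)
$\left(-229819 + g\right) - 104772 = \left(-229819 - \frac{1}{168346}\right) - 104772 = - \frac{38689109375}{168346} - 104772 = - \frac{56327056487}{168346}$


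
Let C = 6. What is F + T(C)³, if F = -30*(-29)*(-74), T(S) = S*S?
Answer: -17724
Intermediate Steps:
T(S) = S²
F = -64380 (F = 870*(-74) = -64380)
F + T(C)³ = -64380 + (6²)³ = -64380 + 36³ = -64380 + 46656 = -17724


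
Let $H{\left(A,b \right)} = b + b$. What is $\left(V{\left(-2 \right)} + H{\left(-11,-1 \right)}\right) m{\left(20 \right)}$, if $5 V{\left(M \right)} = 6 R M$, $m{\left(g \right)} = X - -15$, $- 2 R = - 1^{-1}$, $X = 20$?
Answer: $-112$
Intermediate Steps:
$R = \frac{1}{2}$ ($R = - \frac{\left(-1\right) 1^{-1}}{2} = - \frac{\left(-1\right) 1}{2} = \left(- \frac{1}{2}\right) \left(-1\right) = \frac{1}{2} \approx 0.5$)
$m{\left(g \right)} = 35$ ($m{\left(g \right)} = 20 - -15 = 20 + 15 = 35$)
$V{\left(M \right)} = \frac{3 M}{5}$ ($V{\left(M \right)} = \frac{6 \cdot \frac{1}{2} M}{5} = \frac{3 M}{5}$)
$H{\left(A,b \right)} = 2 b$
$\left(V{\left(-2 \right)} + H{\left(-11,-1 \right)}\right) m{\left(20 \right)} = \left(\frac{3}{5} \left(-2\right) + 2 \left(-1\right)\right) 35 = \left(- \frac{6}{5} - 2\right) 35 = \left(- \frac{16}{5}\right) 35 = -112$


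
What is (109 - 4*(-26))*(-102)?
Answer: -21726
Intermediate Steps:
(109 - 4*(-26))*(-102) = (109 + 104)*(-102) = 213*(-102) = -21726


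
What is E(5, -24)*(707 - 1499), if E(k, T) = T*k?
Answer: 95040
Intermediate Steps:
E(5, -24)*(707 - 1499) = (-24*5)*(707 - 1499) = -120*(-792) = 95040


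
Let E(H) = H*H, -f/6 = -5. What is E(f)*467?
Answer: 420300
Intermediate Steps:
f = 30 (f = -6*(-5) = 30)
E(H) = H**2
E(f)*467 = 30**2*467 = 900*467 = 420300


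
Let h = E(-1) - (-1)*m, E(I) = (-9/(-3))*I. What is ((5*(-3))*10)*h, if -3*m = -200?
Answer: -9550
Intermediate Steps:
E(I) = 3*I (E(I) = (-9*(-⅓))*I = 3*I)
m = 200/3 (m = -⅓*(-200) = 200/3 ≈ 66.667)
h = 191/3 (h = 3*(-1) - (-1)*200/3 = -3 - 1*(-200/3) = -3 + 200/3 = 191/3 ≈ 63.667)
((5*(-3))*10)*h = ((5*(-3))*10)*(191/3) = -15*10*(191/3) = -150*191/3 = -9550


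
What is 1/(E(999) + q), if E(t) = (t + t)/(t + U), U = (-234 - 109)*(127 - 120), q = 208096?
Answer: 701/145874297 ≈ 4.8055e-6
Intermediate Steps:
U = -2401 (U = -343*7 = -2401)
E(t) = 2*t/(-2401 + t) (E(t) = (t + t)/(t - 2401) = (2*t)/(-2401 + t) = 2*t/(-2401 + t))
1/(E(999) + q) = 1/(2*999/(-2401 + 999) + 208096) = 1/(2*999/(-1402) + 208096) = 1/(2*999*(-1/1402) + 208096) = 1/(-999/701 + 208096) = 1/(145874297/701) = 701/145874297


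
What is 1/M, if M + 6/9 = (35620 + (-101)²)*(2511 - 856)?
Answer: 3/227501263 ≈ 1.3187e-8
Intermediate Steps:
M = 227501263/3 (M = -⅔ + (35620 + (-101)²)*(2511 - 856) = -⅔ + (35620 + 10201)*1655 = -⅔ + 45821*1655 = -⅔ + 75833755 = 227501263/3 ≈ 7.5834e+7)
1/M = 1/(227501263/3) = 3/227501263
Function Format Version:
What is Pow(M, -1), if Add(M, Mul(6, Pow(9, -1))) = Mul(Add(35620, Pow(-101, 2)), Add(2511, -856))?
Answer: Rational(3, 227501263) ≈ 1.3187e-8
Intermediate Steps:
M = Rational(227501263, 3) (M = Add(Rational(-2, 3), Mul(Add(35620, Pow(-101, 2)), Add(2511, -856))) = Add(Rational(-2, 3), Mul(Add(35620, 10201), 1655)) = Add(Rational(-2, 3), Mul(45821, 1655)) = Add(Rational(-2, 3), 75833755) = Rational(227501263, 3) ≈ 7.5834e+7)
Pow(M, -1) = Pow(Rational(227501263, 3), -1) = Rational(3, 227501263)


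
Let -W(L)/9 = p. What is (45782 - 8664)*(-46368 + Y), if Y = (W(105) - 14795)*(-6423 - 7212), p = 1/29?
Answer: 217101065086224/29 ≈ 7.4862e+12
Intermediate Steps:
p = 1/29 ≈ 0.034483
W(L) = -9/29 (W(L) = -9*1/29 = -9/29)
Y = 5850287640/29 (Y = (-9/29 - 14795)*(-6423 - 7212) = -429064/29*(-13635) = 5850287640/29 ≈ 2.0173e+8)
(45782 - 8664)*(-46368 + Y) = (45782 - 8664)*(-46368 + 5850287640/29) = 37118*(5848942968/29) = 217101065086224/29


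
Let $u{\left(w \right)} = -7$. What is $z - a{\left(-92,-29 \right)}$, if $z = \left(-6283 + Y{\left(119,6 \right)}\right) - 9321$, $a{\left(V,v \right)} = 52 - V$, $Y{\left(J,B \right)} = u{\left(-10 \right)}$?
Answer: $-15755$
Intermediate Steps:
$Y{\left(J,B \right)} = -7$
$z = -15611$ ($z = \left(-6283 - 7\right) - 9321 = -6290 - 9321 = -15611$)
$z - a{\left(-92,-29 \right)} = -15611 - \left(52 - -92\right) = -15611 - \left(52 + 92\right) = -15611 - 144 = -15755$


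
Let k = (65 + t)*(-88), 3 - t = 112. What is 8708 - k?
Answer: 4836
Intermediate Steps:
t = -109 (t = 3 - 1*112 = 3 - 112 = -109)
k = 3872 (k = (65 - 109)*(-88) = -44*(-88) = 3872)
8708 - k = 8708 - 1*3872 = 8708 - 3872 = 4836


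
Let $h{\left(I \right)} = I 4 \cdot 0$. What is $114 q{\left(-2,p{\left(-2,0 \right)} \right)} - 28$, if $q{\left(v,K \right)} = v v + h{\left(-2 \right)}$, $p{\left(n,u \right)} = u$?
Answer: $428$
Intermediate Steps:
$h{\left(I \right)} = 0$ ($h{\left(I \right)} = 4 I 0 = 0$)
$q{\left(v,K \right)} = v^{2}$ ($q{\left(v,K \right)} = v v + 0 = v^{2} + 0 = v^{2}$)
$114 q{\left(-2,p{\left(-2,0 \right)} \right)} - 28 = 114 \left(-2\right)^{2} - 28 = 114 \cdot 4 - 28 = 456 - 28 = 428$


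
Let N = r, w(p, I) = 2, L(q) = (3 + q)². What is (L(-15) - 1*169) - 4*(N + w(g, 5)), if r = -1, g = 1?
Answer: -29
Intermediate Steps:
N = -1
(L(-15) - 1*169) - 4*(N + w(g, 5)) = ((3 - 15)² - 1*169) - 4*(-1 + 2) = ((-12)² - 169) - 4 = (144 - 169) - 1*4 = -25 - 4 = -29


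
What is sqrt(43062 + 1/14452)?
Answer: 5*sqrt(89939424253)/7226 ≈ 207.51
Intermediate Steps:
sqrt(43062 + 1/14452) = sqrt(622332025/14452) = 5*sqrt(89939424253)/7226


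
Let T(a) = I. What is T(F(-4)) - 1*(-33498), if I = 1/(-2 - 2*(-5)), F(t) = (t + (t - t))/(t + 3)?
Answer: 267985/8 ≈ 33498.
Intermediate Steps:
F(t) = t/(3 + t) (F(t) = (t + 0)/(3 + t) = t/(3 + t))
I = 1/8 (I = 1/(-2 + 10) = 1/8 ≈ 0.12500)
T(a) = 1/8
T(F(-4)) - 1*(-33498) = 1/8 - 1*(-33498) = 1/8 + 33498 = 267985/8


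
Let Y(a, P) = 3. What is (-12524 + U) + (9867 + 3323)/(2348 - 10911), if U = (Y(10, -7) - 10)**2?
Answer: -106836615/8563 ≈ -12477.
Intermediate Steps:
U = 49 (U = (3 - 10)**2 = (-7)**2 = 49)
(-12524 + U) + (9867 + 3323)/(2348 - 10911) = (-12524 + 49) + (9867 + 3323)/(2348 - 10911) = -12475 + 13190/(-8563) = -12475 + 13190*(-1/8563) = -12475 - 13190/8563 = -106836615/8563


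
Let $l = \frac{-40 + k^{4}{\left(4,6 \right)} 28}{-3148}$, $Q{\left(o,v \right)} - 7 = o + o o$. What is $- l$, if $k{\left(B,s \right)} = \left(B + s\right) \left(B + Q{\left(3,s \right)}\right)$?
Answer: $\frac{19588869990}{787} \approx 2.4891 \cdot 10^{7}$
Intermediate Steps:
$Q{\left(o,v \right)} = 7 + o + o^{2}$ ($Q{\left(o,v \right)} = 7 + \left(o + o o\right) = 7 + \left(o + o^{2}\right) = 7 + o + o^{2}$)
$k{\left(B,s \right)} = \left(19 + B\right) \left(B + s\right)$ ($k{\left(B,s \right)} = \left(B + s\right) \left(B + \left(7 + 3 + 3^{2}\right)\right) = \left(B + s\right) \left(B + \left(7 + 3 + 9\right)\right) = \left(B + s\right) \left(B + 19\right) = \left(B + s\right) \left(19 + B\right) = \left(19 + B\right) \left(B + s\right)$)
$l = - \frac{19588869990}{787}$ ($l = \frac{-40 + \left(4^{2} + 19 \cdot 4 + 19 \cdot 6 + 4 \cdot 6\right)^{4} \cdot 28}{-3148} = \left(-40 + \left(16 + 76 + 114 + 24\right)^{4} \cdot 28\right) \left(- \frac{1}{3148}\right) = \left(-40 + 230^{4} \cdot 28\right) \left(- \frac{1}{3148}\right) = \left(-40 + 2798410000 \cdot 28\right) \left(- \frac{1}{3148}\right) = \left(-40 + 78355480000\right) \left(- \frac{1}{3148}\right) = 78355479960 \left(- \frac{1}{3148}\right) = - \frac{19588869990}{787} \approx -2.4891 \cdot 10^{7}$)
$- l = \left(-1\right) \left(- \frac{19588869990}{787}\right) = \frac{19588869990}{787}$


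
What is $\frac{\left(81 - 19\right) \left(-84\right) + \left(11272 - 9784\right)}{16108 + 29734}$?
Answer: $- \frac{1860}{22921} \approx -0.081148$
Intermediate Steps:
$\frac{\left(81 - 19\right) \left(-84\right) + \left(11272 - 9784\right)}{16108 + 29734} = \frac{62 \left(-84\right) + 1488}{45842} = \left(-5208 + 1488\right) \frac{1}{45842} = \left(-3720\right) \frac{1}{45842} = - \frac{1860}{22921}$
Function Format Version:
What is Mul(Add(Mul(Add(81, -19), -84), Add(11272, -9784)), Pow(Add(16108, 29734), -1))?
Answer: Rational(-1860, 22921) ≈ -0.081148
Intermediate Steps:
Mul(Add(Mul(Add(81, -19), -84), Add(11272, -9784)), Pow(Add(16108, 29734), -1)) = Mul(Add(Mul(62, -84), 1488), Pow(45842, -1)) = Mul(Add(-5208, 1488), Rational(1, 45842)) = Mul(-3720, Rational(1, 45842)) = Rational(-1860, 22921)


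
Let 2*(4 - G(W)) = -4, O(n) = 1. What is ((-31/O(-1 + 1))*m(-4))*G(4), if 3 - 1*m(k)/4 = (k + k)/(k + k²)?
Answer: -2728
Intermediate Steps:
G(W) = 6 (G(W) = 4 - ½*(-4) = 4 + 2 = 6)
m(k) = 12 - 8*k/(k + k²) (m(k) = 12 - 4*(k + k)/(k + k²) = 12 - 4*2*k/(k + k²) = 12 - 8*k/(k + k²))
((-31/O(-1 + 1))*m(-4))*G(4) = ((-31/1)*(4*(1 + 3*(-4))/(1 - 4)))*6 = ((-31*1)*(4*(1 - 12)/(-3)))*6 = -124*(-1)*(-11)/3*6 = -31*44/3*6 = -1364/3*6 = -2728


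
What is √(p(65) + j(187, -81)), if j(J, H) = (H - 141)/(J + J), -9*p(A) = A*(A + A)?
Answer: I*√295674863/561 ≈ 30.651*I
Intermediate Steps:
p(A) = -2*A²/9 (p(A) = -A*(A + A)/9 = -A*2*A/9 = -2*A²/9)
j(J, H) = (-141 + H)/(2*J) (j(J, H) = (-141 + H)/((2*J)) = (-141 + H)*(1/(2*J)) = (-141 + H)/(2*J))
√(p(65) + j(187, -81)) = √(-2/9*65² + (½)*(-141 - 81)/187) = √(-2/9*4225 + (½)*(1/187)*(-222)) = √(-8450/9 - 111/187) = √(-1581149/1683) = I*√295674863/561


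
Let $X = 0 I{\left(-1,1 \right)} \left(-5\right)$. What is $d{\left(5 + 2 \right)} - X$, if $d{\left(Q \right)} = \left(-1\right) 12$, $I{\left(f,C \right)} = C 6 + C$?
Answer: $-12$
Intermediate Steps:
$I{\left(f,C \right)} = 7 C$ ($I{\left(f,C \right)} = 6 C + C = 7 C$)
$X = 0$ ($X = 0 \cdot 7 \cdot 1 \left(-5\right) = 0 \cdot 7 \left(-5\right) = 0 \left(-5\right) = 0$)
$d{\left(Q \right)} = -12$
$d{\left(5 + 2 \right)} - X = -12 - 0 = -12 + 0 = -12$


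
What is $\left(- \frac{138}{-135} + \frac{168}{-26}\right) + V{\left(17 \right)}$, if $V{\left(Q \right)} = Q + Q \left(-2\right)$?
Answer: $- \frac{13127}{585} \approx -22.439$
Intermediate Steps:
$V{\left(Q \right)} = - Q$ ($V{\left(Q \right)} = Q - 2 Q = - Q$)
$\left(- \frac{138}{-135} + \frac{168}{-26}\right) + V{\left(17 \right)} = \left(- \frac{138}{-135} + \frac{168}{-26}\right) - 17 = \left(\left(-138\right) \left(- \frac{1}{135}\right) + 168 \left(- \frac{1}{26}\right)\right) - 17 = \left(\frac{46}{45} - \frac{84}{13}\right) - 17 = - \frac{3182}{585} - 17 = - \frac{13127}{585}$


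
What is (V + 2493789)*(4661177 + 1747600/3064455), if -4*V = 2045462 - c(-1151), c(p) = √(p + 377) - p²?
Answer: 2096535250519404079/272396 + 2856793782227*I*√86/817188 ≈ 7.6966e+12 + 3.2419e+7*I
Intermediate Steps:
c(p) = √(377 + p) - p²
V = -3370263/4 + 3*I*√86/4 (V = -(2045462 - (√(377 - 1151) - 1*(-1151)²))/4 = -(2045462 - (√(-774) - 1*1324801))/4 = -(2045462 - (3*I*√86 - 1324801))/4 = -(2045462 - (-1324801 + 3*I*√86))/4 = -(2045462 + (1324801 - 3*I*√86))/4 = -(3370263 - 3*I*√86)/4 = -3370263/4 + 3*I*√86/4 ≈ -8.4257e+5 + 6.9552*I)
(V + 2493789)*(4661177 + 1747600/3064455) = ((-3370263/4 + 3*I*√86/4) + 2493789)*(4661177 + 1747600/3064455) = (6604893/4 + 3*I*√86/4)*(4661177 + 1747600*(1/3064455)) = (6604893/4 + 3*I*√86/4)*(4661177 + 349520/612891) = (6604893/4 + 3*I*√86/4)*(2856793782227/612891) = 2096535250519404079/272396 + 2856793782227*I*√86/817188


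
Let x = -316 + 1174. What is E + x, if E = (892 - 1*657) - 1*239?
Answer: 854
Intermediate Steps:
x = 858
E = -4 (E = (892 - 657) - 239 = 235 - 239 = -4)
E + x = -4 + 858 = 854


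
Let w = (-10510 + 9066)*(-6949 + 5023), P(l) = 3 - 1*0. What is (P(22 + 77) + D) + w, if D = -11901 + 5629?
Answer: 2774875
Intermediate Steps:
D = -6272
P(l) = 3 (P(l) = 3 + 0 = 3)
w = 2781144 (w = -1444*(-1926) = 2781144)
(P(22 + 77) + D) + w = (3 - 6272) + 2781144 = -6269 + 2781144 = 2774875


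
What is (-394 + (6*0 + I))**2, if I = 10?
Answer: 147456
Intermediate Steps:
(-394 + (6*0 + I))**2 = (-394 + (6*0 + 10))**2 = (-394 + (0 + 10))**2 = (-394 + 10)**2 = (-384)**2 = 147456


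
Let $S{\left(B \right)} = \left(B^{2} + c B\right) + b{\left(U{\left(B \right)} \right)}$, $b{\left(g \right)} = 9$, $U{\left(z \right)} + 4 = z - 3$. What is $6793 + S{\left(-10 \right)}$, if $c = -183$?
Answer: $8732$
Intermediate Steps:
$U{\left(z \right)} = -7 + z$ ($U{\left(z \right)} = -4 + \left(z - 3\right) = -4 + \left(-3 + z\right) = -7 + z$)
$S{\left(B \right)} = 9 + B^{2} - 183 B$ ($S{\left(B \right)} = \left(B^{2} - 183 B\right) + 9 = 9 + B^{2} - 183 B$)
$6793 + S{\left(-10 \right)} = 6793 + \left(9 + \left(-10\right)^{2} - -1830\right) = 6793 + \left(9 + 100 + 1830\right) = 6793 + 1939 = 8732$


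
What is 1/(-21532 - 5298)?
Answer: -1/26830 ≈ -3.7272e-5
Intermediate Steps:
1/(-21532 - 5298) = 1/(-26830) = -1/26830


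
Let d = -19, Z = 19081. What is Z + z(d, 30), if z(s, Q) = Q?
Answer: 19111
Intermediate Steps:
Z + z(d, 30) = 19081 + 30 = 19111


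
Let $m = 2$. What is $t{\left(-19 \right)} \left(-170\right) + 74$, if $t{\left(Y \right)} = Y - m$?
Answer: $3644$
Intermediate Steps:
$t{\left(Y \right)} = -2 + Y$ ($t{\left(Y \right)} = Y - 2 = -2 + Y$)
$t{\left(-19 \right)} \left(-170\right) + 74 = \left(-2 - 19\right) \left(-170\right) + 74 = \left(-21\right) \left(-170\right) + 74 = 3570 + 74 = 3644$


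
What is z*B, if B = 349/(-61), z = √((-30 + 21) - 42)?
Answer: -349*I*√51/61 ≈ -40.858*I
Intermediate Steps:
z = I*√51 (z = √(-9 - 42) = √(-51) = I*√51 ≈ 7.1414*I)
B = -349/61 (B = 349*(-1/61) = -349/61 ≈ -5.7213)
z*B = (I*√51)*(-349/61) = -349*I*√51/61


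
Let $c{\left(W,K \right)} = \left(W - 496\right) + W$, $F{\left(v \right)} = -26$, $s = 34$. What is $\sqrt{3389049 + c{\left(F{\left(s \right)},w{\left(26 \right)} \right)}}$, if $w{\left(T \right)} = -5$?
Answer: $\sqrt{3388501} \approx 1840.8$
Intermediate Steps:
$c{\left(W,K \right)} = -496 + 2 W$ ($c{\left(W,K \right)} = \left(-496 + W\right) + W = -496 + 2 W$)
$\sqrt{3389049 + c{\left(F{\left(s \right)},w{\left(26 \right)} \right)}} = \sqrt{3389049 + \left(-496 + 2 \left(-26\right)\right)} = \sqrt{3389049 - 548} = \sqrt{3388501}$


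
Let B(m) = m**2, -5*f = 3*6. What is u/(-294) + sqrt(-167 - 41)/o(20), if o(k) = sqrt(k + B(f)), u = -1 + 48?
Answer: -47/294 + 5*I*sqrt(2678)/103 ≈ -0.15986 + 2.5121*I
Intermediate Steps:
u = 47
f = -18/5 (f = -3*6/5 = -1/5*18 = -18/5 ≈ -3.6000)
o(k) = sqrt(324/25 + k) (o(k) = sqrt(k + (-18/5)**2) = sqrt(k + 324/25) = sqrt(324/25 + k))
u/(-294) + sqrt(-167 - 41)/o(20) = 47/(-294) + sqrt(-167 - 41)/((sqrt(324 + 25*20)/5)) = 47*(-1/294) + sqrt(-208)/((sqrt(324 + 500)/5)) = -47/294 + (4*I*sqrt(13))/((sqrt(824)/5)) = -47/294 + (4*I*sqrt(13))/(((2*sqrt(206))/5)) = -47/294 + (4*I*sqrt(13))/((2*sqrt(206)/5)) = -47/294 + (4*I*sqrt(13))*(5*sqrt(206)/412) = -47/294 + 5*I*sqrt(2678)/103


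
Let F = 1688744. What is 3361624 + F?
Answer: 5050368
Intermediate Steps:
3361624 + F = 3361624 + 1688744 = 5050368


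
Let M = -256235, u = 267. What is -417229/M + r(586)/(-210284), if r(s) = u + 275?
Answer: 43798851833/26941060370 ≈ 1.6257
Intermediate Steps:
r(s) = 542 (r(s) = 267 + 275 = 542)
-417229/M + r(586)/(-210284) = -417229/(-256235) + 542/(-210284) = -417229*(-1/256235) + 542*(-1/210284) = 417229/256235 - 271/105142 = 43798851833/26941060370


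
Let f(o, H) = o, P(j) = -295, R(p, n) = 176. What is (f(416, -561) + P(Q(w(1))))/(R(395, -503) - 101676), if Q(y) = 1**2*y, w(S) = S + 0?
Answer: -121/101500 ≈ -0.0011921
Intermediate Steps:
w(S) = S
Q(y) = y (Q(y) = 1*y = y)
(f(416, -561) + P(Q(w(1))))/(R(395, -503) - 101676) = (416 - 295)/(176 - 101676) = 121/(-101500) = 121*(-1/101500) = -121/101500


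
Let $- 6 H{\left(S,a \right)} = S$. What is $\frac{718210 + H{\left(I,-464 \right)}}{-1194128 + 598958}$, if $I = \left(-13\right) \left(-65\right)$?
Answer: $- \frac{861683}{714204} \approx -1.2065$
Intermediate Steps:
$I = 845$
$H{\left(S,a \right)} = - \frac{S}{6}$
$\frac{718210 + H{\left(I,-464 \right)}}{-1194128 + 598958} = \frac{718210 - \frac{845}{6}}{-1194128 + 598958} = \frac{718210 - \frac{845}{6}}{-595170} = \frac{4308415}{6} \left(- \frac{1}{595170}\right) = - \frac{861683}{714204}$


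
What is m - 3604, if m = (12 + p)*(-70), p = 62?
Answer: -8784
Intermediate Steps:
m = -5180 (m = (12 + 62)*(-70) = 74*(-70) = -5180)
m - 3604 = -5180 - 3604 = -8784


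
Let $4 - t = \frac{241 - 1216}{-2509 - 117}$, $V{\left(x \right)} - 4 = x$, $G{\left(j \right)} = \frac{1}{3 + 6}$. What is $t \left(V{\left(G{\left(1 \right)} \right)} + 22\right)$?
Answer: $\frac{172255}{1818} \approx 94.75$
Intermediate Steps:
$G{\left(j \right)} = \frac{1}{9}$
$V{\left(x \right)} = 4 + x$
$t = \frac{733}{202}$ ($t = 4 - \frac{241 - 1216}{-2509 - 117} = 4 - - \frac{975}{-2626} = 4 - \left(-975\right) \left(- \frac{1}{2626}\right) = 4 - \frac{75}{202} = \frac{733}{202} \approx 3.6287$)
$t \left(V{\left(G{\left(1 \right)} \right)} + 22\right) = \frac{733 \left(\left(4 + \frac{1}{9}\right) + 22\right)}{202} = \frac{733 \left(\frac{37}{9} + 22\right)}{202} = \frac{733}{202} \cdot \frac{235}{9} = \frac{172255}{1818}$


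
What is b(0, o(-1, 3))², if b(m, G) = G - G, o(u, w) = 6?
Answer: 0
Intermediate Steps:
b(m, G) = 0
b(0, o(-1, 3))² = 0² = 0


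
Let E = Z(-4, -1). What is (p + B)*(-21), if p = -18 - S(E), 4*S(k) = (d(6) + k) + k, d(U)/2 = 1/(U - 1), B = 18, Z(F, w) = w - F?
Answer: 168/5 ≈ 33.600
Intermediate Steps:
E = 3 (E = -1 - 1*(-4) = -1 + 4 = 3)
d(U) = 2/(-1 + U) (d(U) = 2/(U - 1) = 2/(-1 + U))
S(k) = ⅒ + k/2 (S(k) = ((2/(-1 + 6) + k) + k)/4 = ((2/5 + k) + k)/4 = ((2*(⅕) + k) + k)/4 = ((⅖ + k) + k)/4 = (⅖ + 2*k)/4 = ⅒ + k/2)
p = -98/5 (p = -18 - (⅒ + (½)*3) = -18 - (⅒ + 3/2) = -18 - 1*8/5 = -18 - 8/5 = -98/5 ≈ -19.600)
(p + B)*(-21) = (-98/5 + 18)*(-21) = -8/5*(-21) = 168/5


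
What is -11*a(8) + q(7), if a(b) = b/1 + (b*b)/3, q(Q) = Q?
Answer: -947/3 ≈ -315.67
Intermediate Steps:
a(b) = b + b²/3 (a(b) = b*1 + b²*(⅓) = b + b²/3)
-11*a(8) + q(7) = -11*8*(3 + 8)/3 + 7 = -11*8*11/3 + 7 = -11*88/3 + 7 = -968/3 + 7 = -947/3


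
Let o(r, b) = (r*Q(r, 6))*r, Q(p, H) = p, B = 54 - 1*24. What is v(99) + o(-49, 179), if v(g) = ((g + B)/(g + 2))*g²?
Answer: -10618220/101 ≈ -1.0513e+5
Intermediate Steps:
B = 30 (B = 54 - 24 = 30)
o(r, b) = r³ (o(r, b) = (r*r)*r = r²*r = r³)
v(g) = g²*(30 + g)/(2 + g) (v(g) = ((g + 30)/(g + 2))*g² = ((30 + g)/(2 + g))*g² = g²*(30 + g)/(2 + g))
v(99) + o(-49, 179) = 99²*(30 + 99)/(2 + 99) + (-49)³ = 9801*129/101 - 117649 = 9801*(1/101)*129 - 117649 = 1264329/101 - 117649 = -10618220/101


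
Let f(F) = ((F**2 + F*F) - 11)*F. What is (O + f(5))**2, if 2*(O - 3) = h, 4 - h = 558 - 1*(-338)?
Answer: 61504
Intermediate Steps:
h = -892 (h = 4 - (558 - 1*(-338)) = 4 - (558 + 338) = 4 - 1*896 = 4 - 896 = -892)
O = -443 (O = 3 + (1/2)*(-892) = 3 - 446 = -443)
f(F) = F*(-11 + 2*F**2) (f(F) = ((F**2 + F**2) - 11)*F = (2*F**2 - 11)*F = (-11 + 2*F**2)*F = F*(-11 + 2*F**2))
(O + f(5))**2 = (-443 + 5*(-11 + 2*5**2))**2 = (-443 + 5*(-11 + 2*25))**2 = (-443 + 5*(-11 + 50))**2 = (-443 + 5*39)**2 = (-443 + 195)**2 = (-248)**2 = 61504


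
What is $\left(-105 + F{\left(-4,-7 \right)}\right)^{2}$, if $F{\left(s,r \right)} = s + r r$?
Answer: $3600$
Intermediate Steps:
$F{\left(s,r \right)} = s + r^{2}$
$\left(-105 + F{\left(-4,-7 \right)}\right)^{2} = \left(-105 - \left(4 - \left(-7\right)^{2}\right)\right)^{2} = \left(-105 + \left(-4 + 49\right)\right)^{2} = \left(-105 + 45\right)^{2} = \left(-60\right)^{2} = 3600$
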